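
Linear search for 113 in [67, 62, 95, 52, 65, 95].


i=0: 67!=113
i=1: 62!=113
i=2: 95!=113
i=3: 52!=113
i=4: 65!=113
i=5: 95!=113

Not found, 6 comps


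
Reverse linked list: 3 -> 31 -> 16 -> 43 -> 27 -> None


Step 1: curr=3, set curr.next=prev(None) | reversed so far: 3
Step 2: curr=31, set curr.next=prev(3) | reversed so far: 31 -> 3
Step 3: curr=16, set curr.next=prev(31) | reversed so far: 16 -> 31 -> 3
Step 4: curr=43, set curr.next=prev(16) | reversed so far: 43 -> 16 -> 31 -> 3
Step 5: curr=27, set curr.next=prev(43) | reversed so far: 27 -> 43 -> 16 -> 31 -> 3

27 -> 43 -> 16 -> 31 -> 3 -> None


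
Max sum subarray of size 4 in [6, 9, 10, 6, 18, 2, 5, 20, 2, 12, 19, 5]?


[0:4]: 31
[1:5]: 43
[2:6]: 36
[3:7]: 31
[4:8]: 45
[5:9]: 29
[6:10]: 39
[7:11]: 53
[8:12]: 38

Max: 53 at [7:11]


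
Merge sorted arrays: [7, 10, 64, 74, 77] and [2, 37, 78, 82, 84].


Take 2 from B
Take 7 from A
Take 10 from A
Take 37 from B
Take 64 from A
Take 74 from A
Take 77 from A

Merged: [2, 7, 10, 37, 64, 74, 77, 78, 82, 84]


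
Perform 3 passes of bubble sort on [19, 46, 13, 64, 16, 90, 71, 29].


Initial: [19, 46, 13, 64, 16, 90, 71, 29]
Pass 1: [19, 13, 46, 16, 64, 71, 29, 90] (4 swaps)
Pass 2: [13, 19, 16, 46, 64, 29, 71, 90] (3 swaps)
Pass 3: [13, 16, 19, 46, 29, 64, 71, 90] (2 swaps)

After 3 passes: [13, 16, 19, 46, 29, 64, 71, 90]


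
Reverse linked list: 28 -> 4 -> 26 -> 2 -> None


Step 1: curr=28, set curr.next=prev(None) | reversed so far: 28
Step 2: curr=4, set curr.next=prev(28) | reversed so far: 4 -> 28
Step 3: curr=26, set curr.next=prev(4) | reversed so far: 26 -> 4 -> 28
Step 4: curr=2, set curr.next=prev(26) | reversed so far: 2 -> 26 -> 4 -> 28

2 -> 26 -> 4 -> 28 -> None


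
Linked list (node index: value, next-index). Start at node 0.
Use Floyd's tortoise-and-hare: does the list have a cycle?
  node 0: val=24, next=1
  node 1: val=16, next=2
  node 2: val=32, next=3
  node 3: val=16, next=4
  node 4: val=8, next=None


Floyd's tortoise (slow, +1) and hare (fast, +2):
  init: slow=0, fast=0
  step 1: slow=1, fast=2
  step 2: slow=2, fast=4
  step 3: fast -> None, no cycle

Cycle: no


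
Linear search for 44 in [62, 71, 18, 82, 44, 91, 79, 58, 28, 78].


i=0: 62!=44
i=1: 71!=44
i=2: 18!=44
i=3: 82!=44
i=4: 44==44 found!

Found at 4, 5 comps


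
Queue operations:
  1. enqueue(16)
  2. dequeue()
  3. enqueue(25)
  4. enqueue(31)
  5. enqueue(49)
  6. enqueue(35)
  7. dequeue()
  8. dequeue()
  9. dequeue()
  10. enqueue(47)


enqueue(16) -> [16]
dequeue()->16, []
enqueue(25) -> [25]
enqueue(31) -> [25, 31]
enqueue(49) -> [25, 31, 49]
enqueue(35) -> [25, 31, 49, 35]
dequeue()->25, [31, 49, 35]
dequeue()->31, [49, 35]
dequeue()->49, [35]
enqueue(47) -> [35, 47]

Final queue: [35, 47]


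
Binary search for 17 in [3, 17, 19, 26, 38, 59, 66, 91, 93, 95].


Step 1: lo=0, hi=9, mid=4, val=38
Step 2: lo=0, hi=3, mid=1, val=17

Found at index 1


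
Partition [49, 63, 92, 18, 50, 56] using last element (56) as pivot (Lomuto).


Pivot: 56
  49 <= 56: advance i (no swap)
  18 <= 56: swap -> [49, 18, 92, 63, 50, 56]
  50 <= 56: swap -> [49, 18, 50, 63, 92, 56]
Place pivot at 3: [49, 18, 50, 56, 92, 63]

Partitioned: [49, 18, 50, 56, 92, 63]


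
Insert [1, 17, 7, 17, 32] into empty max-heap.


Insert 1: [1]
Insert 17: [17, 1]
Insert 7: [17, 1, 7]
Insert 17: [17, 17, 7, 1]
Insert 32: [32, 17, 7, 1, 17]

Final heap: [32, 17, 7, 1, 17]


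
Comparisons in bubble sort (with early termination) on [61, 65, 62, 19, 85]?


Algorithm: bubble sort (with early termination)
Input: [61, 65, 62, 19, 85]
Sorted: [19, 61, 62, 65, 85]

10


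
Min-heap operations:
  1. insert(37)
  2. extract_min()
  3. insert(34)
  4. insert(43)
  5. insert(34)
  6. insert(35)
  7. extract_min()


insert(37) -> [37]
extract_min()->37, []
insert(34) -> [34]
insert(43) -> [34, 43]
insert(34) -> [34, 43, 34]
insert(35) -> [34, 35, 34, 43]
extract_min()->34, [34, 35, 43]

Final heap: [34, 35, 43]


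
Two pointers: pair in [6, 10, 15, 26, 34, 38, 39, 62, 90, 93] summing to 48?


lo=0(6)+hi=9(93)=99
lo=0(6)+hi=8(90)=96
lo=0(6)+hi=7(62)=68
lo=0(6)+hi=6(39)=45
lo=1(10)+hi=6(39)=49
lo=1(10)+hi=5(38)=48

Yes: 10+38=48


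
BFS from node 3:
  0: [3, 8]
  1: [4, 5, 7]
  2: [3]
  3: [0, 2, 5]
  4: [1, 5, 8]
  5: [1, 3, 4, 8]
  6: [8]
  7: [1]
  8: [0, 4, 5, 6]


Visit 3, enqueue [0, 2, 5]
Visit 0, enqueue [8]
Visit 2, enqueue []
Visit 5, enqueue [1, 4]
Visit 8, enqueue [6]
Visit 1, enqueue [7]
Visit 4, enqueue []
Visit 6, enqueue []
Visit 7, enqueue []

BFS order: [3, 0, 2, 5, 8, 1, 4, 6, 7]


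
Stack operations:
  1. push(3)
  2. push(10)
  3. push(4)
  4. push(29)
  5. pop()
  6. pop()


push(3) -> [3]
push(10) -> [3, 10]
push(4) -> [3, 10, 4]
push(29) -> [3, 10, 4, 29]
pop()->29, [3, 10, 4]
pop()->4, [3, 10]

Final stack: [3, 10]


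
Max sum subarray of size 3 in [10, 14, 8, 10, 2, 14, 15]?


[0:3]: 32
[1:4]: 32
[2:5]: 20
[3:6]: 26
[4:7]: 31

Max: 32 at [0:3]


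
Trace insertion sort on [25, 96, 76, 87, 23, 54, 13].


Initial: [25, 96, 76, 87, 23, 54, 13]
Insert 96: [25, 96, 76, 87, 23, 54, 13]
Insert 76: [25, 76, 96, 87, 23, 54, 13]
Insert 87: [25, 76, 87, 96, 23, 54, 13]
Insert 23: [23, 25, 76, 87, 96, 54, 13]
Insert 54: [23, 25, 54, 76, 87, 96, 13]
Insert 13: [13, 23, 25, 54, 76, 87, 96]

Sorted: [13, 23, 25, 54, 76, 87, 96]


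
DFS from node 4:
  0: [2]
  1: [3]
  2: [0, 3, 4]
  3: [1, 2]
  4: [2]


Visit 4, push [2]
Visit 2, push [3, 0]
Visit 0, push []
Visit 3, push [1]
Visit 1, push []

DFS order: [4, 2, 0, 3, 1]


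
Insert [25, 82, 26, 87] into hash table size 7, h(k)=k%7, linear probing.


Insert 25: h=4 -> slot 4
Insert 82: h=5 -> slot 5
Insert 26: h=5, 1 probes -> slot 6
Insert 87: h=3 -> slot 3

Table: [None, None, None, 87, 25, 82, 26]


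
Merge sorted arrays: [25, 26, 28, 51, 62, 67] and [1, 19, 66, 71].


Take 1 from B
Take 19 from B
Take 25 from A
Take 26 from A
Take 28 from A
Take 51 from A
Take 62 from A
Take 66 from B
Take 67 from A

Merged: [1, 19, 25, 26, 28, 51, 62, 66, 67, 71]


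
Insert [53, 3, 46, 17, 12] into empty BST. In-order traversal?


Insert 53: root
Insert 3: L from 53
Insert 46: L from 53 -> R from 3
Insert 17: L from 53 -> R from 3 -> L from 46
Insert 12: L from 53 -> R from 3 -> L from 46 -> L from 17

In-order: [3, 12, 17, 46, 53]


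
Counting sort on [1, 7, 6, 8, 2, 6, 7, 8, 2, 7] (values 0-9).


Input: [1, 7, 6, 8, 2, 6, 7, 8, 2, 7]
Counts: [0, 1, 2, 0, 0, 0, 2, 3, 2, 0]

Sorted: [1, 2, 2, 6, 6, 7, 7, 7, 8, 8]


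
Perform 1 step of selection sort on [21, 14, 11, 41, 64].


Initial: [21, 14, 11, 41, 64]
Step 1: min=11 at 2
  Swap: [11, 14, 21, 41, 64]

After 1 step: [11, 14, 21, 41, 64]


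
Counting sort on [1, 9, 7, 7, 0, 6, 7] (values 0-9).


Input: [1, 9, 7, 7, 0, 6, 7]
Counts: [1, 1, 0, 0, 0, 0, 1, 3, 0, 1]

Sorted: [0, 1, 6, 7, 7, 7, 9]


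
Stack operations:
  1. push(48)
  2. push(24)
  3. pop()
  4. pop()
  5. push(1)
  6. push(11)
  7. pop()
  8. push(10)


push(48) -> [48]
push(24) -> [48, 24]
pop()->24, [48]
pop()->48, []
push(1) -> [1]
push(11) -> [1, 11]
pop()->11, [1]
push(10) -> [1, 10]

Final stack: [1, 10]


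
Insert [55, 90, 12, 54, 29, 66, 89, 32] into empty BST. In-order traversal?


Insert 55: root
Insert 90: R from 55
Insert 12: L from 55
Insert 54: L from 55 -> R from 12
Insert 29: L from 55 -> R from 12 -> L from 54
Insert 66: R from 55 -> L from 90
Insert 89: R from 55 -> L from 90 -> R from 66
Insert 32: L from 55 -> R from 12 -> L from 54 -> R from 29

In-order: [12, 29, 32, 54, 55, 66, 89, 90]


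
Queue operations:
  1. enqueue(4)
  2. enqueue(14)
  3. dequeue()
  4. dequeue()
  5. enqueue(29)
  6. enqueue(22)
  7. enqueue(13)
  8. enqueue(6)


enqueue(4) -> [4]
enqueue(14) -> [4, 14]
dequeue()->4, [14]
dequeue()->14, []
enqueue(29) -> [29]
enqueue(22) -> [29, 22]
enqueue(13) -> [29, 22, 13]
enqueue(6) -> [29, 22, 13, 6]

Final queue: [29, 22, 13, 6]


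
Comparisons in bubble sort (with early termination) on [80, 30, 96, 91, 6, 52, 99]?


Algorithm: bubble sort (with early termination)
Input: [80, 30, 96, 91, 6, 52, 99]
Sorted: [6, 30, 52, 80, 91, 96, 99]

20


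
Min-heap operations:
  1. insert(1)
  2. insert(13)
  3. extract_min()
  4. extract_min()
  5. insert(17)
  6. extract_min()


insert(1) -> [1]
insert(13) -> [1, 13]
extract_min()->1, [13]
extract_min()->13, []
insert(17) -> [17]
extract_min()->17, []

Final heap: []


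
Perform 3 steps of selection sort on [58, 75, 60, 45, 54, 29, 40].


Initial: [58, 75, 60, 45, 54, 29, 40]
Step 1: min=29 at 5
  Swap: [29, 75, 60, 45, 54, 58, 40]
Step 2: min=40 at 6
  Swap: [29, 40, 60, 45, 54, 58, 75]
Step 3: min=45 at 3
  Swap: [29, 40, 45, 60, 54, 58, 75]

After 3 steps: [29, 40, 45, 60, 54, 58, 75]


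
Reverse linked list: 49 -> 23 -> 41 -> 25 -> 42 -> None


Step 1: curr=49, set curr.next=prev(None) | reversed so far: 49
Step 2: curr=23, set curr.next=prev(49) | reversed so far: 23 -> 49
Step 3: curr=41, set curr.next=prev(23) | reversed so far: 41 -> 23 -> 49
Step 4: curr=25, set curr.next=prev(41) | reversed so far: 25 -> 41 -> 23 -> 49
Step 5: curr=42, set curr.next=prev(25) | reversed so far: 42 -> 25 -> 41 -> 23 -> 49

42 -> 25 -> 41 -> 23 -> 49 -> None


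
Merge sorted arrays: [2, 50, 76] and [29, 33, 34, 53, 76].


Take 2 from A
Take 29 from B
Take 33 from B
Take 34 from B
Take 50 from A
Take 53 from B
Take 76 from A

Merged: [2, 29, 33, 34, 50, 53, 76, 76]


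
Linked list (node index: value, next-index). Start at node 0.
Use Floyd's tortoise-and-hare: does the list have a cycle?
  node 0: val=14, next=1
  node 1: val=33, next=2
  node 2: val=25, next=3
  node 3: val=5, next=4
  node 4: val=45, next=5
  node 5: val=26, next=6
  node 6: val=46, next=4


Floyd's tortoise (slow, +1) and hare (fast, +2):
  init: slow=0, fast=0
  step 1: slow=1, fast=2
  step 2: slow=2, fast=4
  step 3: slow=3, fast=6
  step 4: slow=4, fast=5
  step 5: slow=5, fast=4
  step 6: slow=6, fast=6
  slow == fast at node 6: cycle detected

Cycle: yes


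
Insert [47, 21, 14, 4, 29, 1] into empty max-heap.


Insert 47: [47]
Insert 21: [47, 21]
Insert 14: [47, 21, 14]
Insert 4: [47, 21, 14, 4]
Insert 29: [47, 29, 14, 4, 21]
Insert 1: [47, 29, 14, 4, 21, 1]

Final heap: [47, 29, 14, 4, 21, 1]


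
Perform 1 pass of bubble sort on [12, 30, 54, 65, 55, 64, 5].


Initial: [12, 30, 54, 65, 55, 64, 5]
Pass 1: [12, 30, 54, 55, 64, 5, 65] (3 swaps)

After 1 pass: [12, 30, 54, 55, 64, 5, 65]


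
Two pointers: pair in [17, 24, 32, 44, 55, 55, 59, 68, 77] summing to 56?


lo=0(17)+hi=8(77)=94
lo=0(17)+hi=7(68)=85
lo=0(17)+hi=6(59)=76
lo=0(17)+hi=5(55)=72
lo=0(17)+hi=4(55)=72
lo=0(17)+hi=3(44)=61
lo=0(17)+hi=2(32)=49
lo=1(24)+hi=2(32)=56

Yes: 24+32=56


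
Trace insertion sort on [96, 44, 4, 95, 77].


Initial: [96, 44, 4, 95, 77]
Insert 44: [44, 96, 4, 95, 77]
Insert 4: [4, 44, 96, 95, 77]
Insert 95: [4, 44, 95, 96, 77]
Insert 77: [4, 44, 77, 95, 96]

Sorted: [4, 44, 77, 95, 96]


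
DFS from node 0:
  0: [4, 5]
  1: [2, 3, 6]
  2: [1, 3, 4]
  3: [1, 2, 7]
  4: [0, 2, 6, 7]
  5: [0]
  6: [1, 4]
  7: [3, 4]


Visit 0, push [5, 4]
Visit 4, push [7, 6, 2]
Visit 2, push [3, 1]
Visit 1, push [6, 3]
Visit 3, push [7]
Visit 7, push []
Visit 6, push []
Visit 5, push []

DFS order: [0, 4, 2, 1, 3, 7, 6, 5]


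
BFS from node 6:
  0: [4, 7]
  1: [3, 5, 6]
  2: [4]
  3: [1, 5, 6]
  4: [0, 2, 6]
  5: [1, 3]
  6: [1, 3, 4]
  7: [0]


Visit 6, enqueue [1, 3, 4]
Visit 1, enqueue [5]
Visit 3, enqueue []
Visit 4, enqueue [0, 2]
Visit 5, enqueue []
Visit 0, enqueue [7]
Visit 2, enqueue []
Visit 7, enqueue []

BFS order: [6, 1, 3, 4, 5, 0, 2, 7]


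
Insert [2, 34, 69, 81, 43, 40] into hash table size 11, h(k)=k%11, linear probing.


Insert 2: h=2 -> slot 2
Insert 34: h=1 -> slot 1
Insert 69: h=3 -> slot 3
Insert 81: h=4 -> slot 4
Insert 43: h=10 -> slot 10
Insert 40: h=7 -> slot 7

Table: [None, 34, 2, 69, 81, None, None, 40, None, None, 43]


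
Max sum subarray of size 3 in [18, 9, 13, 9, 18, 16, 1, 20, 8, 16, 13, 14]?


[0:3]: 40
[1:4]: 31
[2:5]: 40
[3:6]: 43
[4:7]: 35
[5:8]: 37
[6:9]: 29
[7:10]: 44
[8:11]: 37
[9:12]: 43

Max: 44 at [7:10]


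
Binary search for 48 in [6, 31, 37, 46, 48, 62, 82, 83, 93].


Step 1: lo=0, hi=8, mid=4, val=48

Found at index 4


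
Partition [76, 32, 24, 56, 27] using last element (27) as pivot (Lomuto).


Pivot: 27
  24 <= 27: swap -> [24, 32, 76, 56, 27]
Place pivot at 1: [24, 27, 76, 56, 32]

Partitioned: [24, 27, 76, 56, 32]


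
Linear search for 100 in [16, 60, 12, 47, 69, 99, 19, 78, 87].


i=0: 16!=100
i=1: 60!=100
i=2: 12!=100
i=3: 47!=100
i=4: 69!=100
i=5: 99!=100
i=6: 19!=100
i=7: 78!=100
i=8: 87!=100

Not found, 9 comps


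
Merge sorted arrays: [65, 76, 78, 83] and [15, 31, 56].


Take 15 from B
Take 31 from B
Take 56 from B

Merged: [15, 31, 56, 65, 76, 78, 83]


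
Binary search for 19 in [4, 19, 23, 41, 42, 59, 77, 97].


Step 1: lo=0, hi=7, mid=3, val=41
Step 2: lo=0, hi=2, mid=1, val=19

Found at index 1


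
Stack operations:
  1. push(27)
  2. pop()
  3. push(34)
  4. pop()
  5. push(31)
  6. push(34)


push(27) -> [27]
pop()->27, []
push(34) -> [34]
pop()->34, []
push(31) -> [31]
push(34) -> [31, 34]

Final stack: [31, 34]


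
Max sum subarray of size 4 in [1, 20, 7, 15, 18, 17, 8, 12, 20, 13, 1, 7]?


[0:4]: 43
[1:5]: 60
[2:6]: 57
[3:7]: 58
[4:8]: 55
[5:9]: 57
[6:10]: 53
[7:11]: 46
[8:12]: 41

Max: 60 at [1:5]


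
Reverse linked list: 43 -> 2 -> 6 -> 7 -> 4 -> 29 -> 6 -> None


Step 1: curr=43, set curr.next=prev(None) | reversed so far: 43
Step 2: curr=2, set curr.next=prev(43) | reversed so far: 2 -> 43
Step 3: curr=6, set curr.next=prev(2) | reversed so far: 6 -> 2 -> 43
Step 4: curr=7, set curr.next=prev(6) | reversed so far: 7 -> 6 -> 2 -> 43
Step 5: curr=4, set curr.next=prev(7) | reversed so far: 4 -> 7 -> 6 -> 2 -> 43
Step 6: curr=29, set curr.next=prev(4) | reversed so far: 29 -> 4 -> 7 -> 6 -> 2 -> 43
Step 7: curr=6, set curr.next=prev(29) | reversed so far: 6 -> 29 -> 4 -> 7 -> 6 -> 2 -> 43

6 -> 29 -> 4 -> 7 -> 6 -> 2 -> 43 -> None


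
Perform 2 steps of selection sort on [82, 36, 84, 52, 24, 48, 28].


Initial: [82, 36, 84, 52, 24, 48, 28]
Step 1: min=24 at 4
  Swap: [24, 36, 84, 52, 82, 48, 28]
Step 2: min=28 at 6
  Swap: [24, 28, 84, 52, 82, 48, 36]

After 2 steps: [24, 28, 84, 52, 82, 48, 36]


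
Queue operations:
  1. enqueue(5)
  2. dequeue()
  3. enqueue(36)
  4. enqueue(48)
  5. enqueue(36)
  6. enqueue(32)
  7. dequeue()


enqueue(5) -> [5]
dequeue()->5, []
enqueue(36) -> [36]
enqueue(48) -> [36, 48]
enqueue(36) -> [36, 48, 36]
enqueue(32) -> [36, 48, 36, 32]
dequeue()->36, [48, 36, 32]

Final queue: [48, 36, 32]


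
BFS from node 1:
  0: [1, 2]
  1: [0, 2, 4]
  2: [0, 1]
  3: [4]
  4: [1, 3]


Visit 1, enqueue [0, 2, 4]
Visit 0, enqueue []
Visit 2, enqueue []
Visit 4, enqueue [3]
Visit 3, enqueue []

BFS order: [1, 0, 2, 4, 3]


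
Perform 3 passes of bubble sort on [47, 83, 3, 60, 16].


Initial: [47, 83, 3, 60, 16]
Pass 1: [47, 3, 60, 16, 83] (3 swaps)
Pass 2: [3, 47, 16, 60, 83] (2 swaps)
Pass 3: [3, 16, 47, 60, 83] (1 swaps)

After 3 passes: [3, 16, 47, 60, 83]


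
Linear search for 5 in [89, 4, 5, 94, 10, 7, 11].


i=0: 89!=5
i=1: 4!=5
i=2: 5==5 found!

Found at 2, 3 comps


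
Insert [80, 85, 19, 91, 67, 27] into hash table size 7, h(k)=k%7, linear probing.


Insert 80: h=3 -> slot 3
Insert 85: h=1 -> slot 1
Insert 19: h=5 -> slot 5
Insert 91: h=0 -> slot 0
Insert 67: h=4 -> slot 4
Insert 27: h=6 -> slot 6

Table: [91, 85, None, 80, 67, 19, 27]


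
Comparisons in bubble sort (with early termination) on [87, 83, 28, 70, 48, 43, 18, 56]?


Algorithm: bubble sort (with early termination)
Input: [87, 83, 28, 70, 48, 43, 18, 56]
Sorted: [18, 28, 43, 48, 56, 70, 83, 87]

28


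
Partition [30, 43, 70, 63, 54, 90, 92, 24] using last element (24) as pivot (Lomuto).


Pivot: 24
Place pivot at 0: [24, 43, 70, 63, 54, 90, 92, 30]

Partitioned: [24, 43, 70, 63, 54, 90, 92, 30]


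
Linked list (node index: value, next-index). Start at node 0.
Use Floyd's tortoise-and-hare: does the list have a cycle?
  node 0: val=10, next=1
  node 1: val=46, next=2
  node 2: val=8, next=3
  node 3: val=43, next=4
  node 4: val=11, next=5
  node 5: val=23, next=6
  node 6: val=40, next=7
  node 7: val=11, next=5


Floyd's tortoise (slow, +1) and hare (fast, +2):
  init: slow=0, fast=0
  step 1: slow=1, fast=2
  step 2: slow=2, fast=4
  step 3: slow=3, fast=6
  step 4: slow=4, fast=5
  step 5: slow=5, fast=7
  step 6: slow=6, fast=6
  slow == fast at node 6: cycle detected

Cycle: yes


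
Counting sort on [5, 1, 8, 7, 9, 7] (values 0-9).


Input: [5, 1, 8, 7, 9, 7]
Counts: [0, 1, 0, 0, 0, 1, 0, 2, 1, 1]

Sorted: [1, 5, 7, 7, 8, 9]


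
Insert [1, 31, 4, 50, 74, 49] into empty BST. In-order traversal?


Insert 1: root
Insert 31: R from 1
Insert 4: R from 1 -> L from 31
Insert 50: R from 1 -> R from 31
Insert 74: R from 1 -> R from 31 -> R from 50
Insert 49: R from 1 -> R from 31 -> L from 50

In-order: [1, 4, 31, 49, 50, 74]


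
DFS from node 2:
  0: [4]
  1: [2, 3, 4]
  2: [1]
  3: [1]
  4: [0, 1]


Visit 2, push [1]
Visit 1, push [4, 3]
Visit 3, push []
Visit 4, push [0]
Visit 0, push []

DFS order: [2, 1, 3, 4, 0]


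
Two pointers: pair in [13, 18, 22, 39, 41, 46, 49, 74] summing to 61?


lo=0(13)+hi=7(74)=87
lo=0(13)+hi=6(49)=62
lo=0(13)+hi=5(46)=59
lo=1(18)+hi=5(46)=64
lo=1(18)+hi=4(41)=59
lo=2(22)+hi=4(41)=63
lo=2(22)+hi=3(39)=61

Yes: 22+39=61


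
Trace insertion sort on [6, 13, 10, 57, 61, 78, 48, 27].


Initial: [6, 13, 10, 57, 61, 78, 48, 27]
Insert 13: [6, 13, 10, 57, 61, 78, 48, 27]
Insert 10: [6, 10, 13, 57, 61, 78, 48, 27]
Insert 57: [6, 10, 13, 57, 61, 78, 48, 27]
Insert 61: [6, 10, 13, 57, 61, 78, 48, 27]
Insert 78: [6, 10, 13, 57, 61, 78, 48, 27]
Insert 48: [6, 10, 13, 48, 57, 61, 78, 27]
Insert 27: [6, 10, 13, 27, 48, 57, 61, 78]

Sorted: [6, 10, 13, 27, 48, 57, 61, 78]


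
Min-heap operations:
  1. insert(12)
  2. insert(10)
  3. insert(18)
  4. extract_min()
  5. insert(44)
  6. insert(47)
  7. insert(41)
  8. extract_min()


insert(12) -> [12]
insert(10) -> [10, 12]
insert(18) -> [10, 12, 18]
extract_min()->10, [12, 18]
insert(44) -> [12, 18, 44]
insert(47) -> [12, 18, 44, 47]
insert(41) -> [12, 18, 44, 47, 41]
extract_min()->12, [18, 41, 44, 47]

Final heap: [18, 41, 44, 47]


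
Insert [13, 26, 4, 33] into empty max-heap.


Insert 13: [13]
Insert 26: [26, 13]
Insert 4: [26, 13, 4]
Insert 33: [33, 26, 4, 13]

Final heap: [33, 26, 4, 13]


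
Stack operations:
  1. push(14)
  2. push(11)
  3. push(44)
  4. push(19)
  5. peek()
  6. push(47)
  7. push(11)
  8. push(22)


push(14) -> [14]
push(11) -> [14, 11]
push(44) -> [14, 11, 44]
push(19) -> [14, 11, 44, 19]
peek()->19
push(47) -> [14, 11, 44, 19, 47]
push(11) -> [14, 11, 44, 19, 47, 11]
push(22) -> [14, 11, 44, 19, 47, 11, 22]

Final stack: [14, 11, 44, 19, 47, 11, 22]


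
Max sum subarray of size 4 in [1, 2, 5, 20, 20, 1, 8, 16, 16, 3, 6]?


[0:4]: 28
[1:5]: 47
[2:6]: 46
[3:7]: 49
[4:8]: 45
[5:9]: 41
[6:10]: 43
[7:11]: 41

Max: 49 at [3:7]


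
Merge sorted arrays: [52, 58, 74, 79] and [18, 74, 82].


Take 18 from B
Take 52 from A
Take 58 from A
Take 74 from A
Take 74 from B
Take 79 from A

Merged: [18, 52, 58, 74, 74, 79, 82]


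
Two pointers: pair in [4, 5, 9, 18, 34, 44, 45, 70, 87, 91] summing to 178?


lo=0(4)+hi=9(91)=95
lo=1(5)+hi=9(91)=96
lo=2(9)+hi=9(91)=100
lo=3(18)+hi=9(91)=109
lo=4(34)+hi=9(91)=125
lo=5(44)+hi=9(91)=135
lo=6(45)+hi=9(91)=136
lo=7(70)+hi=9(91)=161
lo=8(87)+hi=9(91)=178

Yes: 87+91=178


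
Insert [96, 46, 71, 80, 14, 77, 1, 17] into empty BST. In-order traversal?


Insert 96: root
Insert 46: L from 96
Insert 71: L from 96 -> R from 46
Insert 80: L from 96 -> R from 46 -> R from 71
Insert 14: L from 96 -> L from 46
Insert 77: L from 96 -> R from 46 -> R from 71 -> L from 80
Insert 1: L from 96 -> L from 46 -> L from 14
Insert 17: L from 96 -> L from 46 -> R from 14

In-order: [1, 14, 17, 46, 71, 77, 80, 96]


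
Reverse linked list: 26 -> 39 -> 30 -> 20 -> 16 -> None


Step 1: curr=26, set curr.next=prev(None) | reversed so far: 26
Step 2: curr=39, set curr.next=prev(26) | reversed so far: 39 -> 26
Step 3: curr=30, set curr.next=prev(39) | reversed so far: 30 -> 39 -> 26
Step 4: curr=20, set curr.next=prev(30) | reversed so far: 20 -> 30 -> 39 -> 26
Step 5: curr=16, set curr.next=prev(20) | reversed so far: 16 -> 20 -> 30 -> 39 -> 26

16 -> 20 -> 30 -> 39 -> 26 -> None


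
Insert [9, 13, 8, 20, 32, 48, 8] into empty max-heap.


Insert 9: [9]
Insert 13: [13, 9]
Insert 8: [13, 9, 8]
Insert 20: [20, 13, 8, 9]
Insert 32: [32, 20, 8, 9, 13]
Insert 48: [48, 20, 32, 9, 13, 8]
Insert 8: [48, 20, 32, 9, 13, 8, 8]

Final heap: [48, 20, 32, 9, 13, 8, 8]


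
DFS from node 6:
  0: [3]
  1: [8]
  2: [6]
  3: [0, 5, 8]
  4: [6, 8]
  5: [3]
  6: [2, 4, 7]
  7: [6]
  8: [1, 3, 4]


Visit 6, push [7, 4, 2]
Visit 2, push []
Visit 4, push [8]
Visit 8, push [3, 1]
Visit 1, push []
Visit 3, push [5, 0]
Visit 0, push []
Visit 5, push []
Visit 7, push []

DFS order: [6, 2, 4, 8, 1, 3, 0, 5, 7]


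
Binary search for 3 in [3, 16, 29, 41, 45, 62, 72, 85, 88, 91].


Step 1: lo=0, hi=9, mid=4, val=45
Step 2: lo=0, hi=3, mid=1, val=16
Step 3: lo=0, hi=0, mid=0, val=3

Found at index 0


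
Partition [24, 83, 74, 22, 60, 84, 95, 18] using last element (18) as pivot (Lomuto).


Pivot: 18
Place pivot at 0: [18, 83, 74, 22, 60, 84, 95, 24]

Partitioned: [18, 83, 74, 22, 60, 84, 95, 24]


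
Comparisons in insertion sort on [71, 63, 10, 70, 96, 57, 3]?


Algorithm: insertion sort
Input: [71, 63, 10, 70, 96, 57, 3]
Sorted: [3, 10, 57, 63, 70, 71, 96]

17


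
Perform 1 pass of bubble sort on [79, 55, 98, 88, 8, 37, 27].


Initial: [79, 55, 98, 88, 8, 37, 27]
Pass 1: [55, 79, 88, 8, 37, 27, 98] (5 swaps)

After 1 pass: [55, 79, 88, 8, 37, 27, 98]


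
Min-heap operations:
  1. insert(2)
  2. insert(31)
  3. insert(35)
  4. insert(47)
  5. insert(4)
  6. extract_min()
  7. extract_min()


insert(2) -> [2]
insert(31) -> [2, 31]
insert(35) -> [2, 31, 35]
insert(47) -> [2, 31, 35, 47]
insert(4) -> [2, 4, 35, 47, 31]
extract_min()->2, [4, 31, 35, 47]
extract_min()->4, [31, 47, 35]

Final heap: [31, 47, 35]


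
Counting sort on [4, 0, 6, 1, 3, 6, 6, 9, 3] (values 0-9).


Input: [4, 0, 6, 1, 3, 6, 6, 9, 3]
Counts: [1, 1, 0, 2, 1, 0, 3, 0, 0, 1]

Sorted: [0, 1, 3, 3, 4, 6, 6, 6, 9]


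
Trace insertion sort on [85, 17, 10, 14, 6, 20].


Initial: [85, 17, 10, 14, 6, 20]
Insert 17: [17, 85, 10, 14, 6, 20]
Insert 10: [10, 17, 85, 14, 6, 20]
Insert 14: [10, 14, 17, 85, 6, 20]
Insert 6: [6, 10, 14, 17, 85, 20]
Insert 20: [6, 10, 14, 17, 20, 85]

Sorted: [6, 10, 14, 17, 20, 85]


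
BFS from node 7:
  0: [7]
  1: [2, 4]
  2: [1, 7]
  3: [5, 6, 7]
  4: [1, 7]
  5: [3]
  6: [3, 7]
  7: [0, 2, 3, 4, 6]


Visit 7, enqueue [0, 2, 3, 4, 6]
Visit 0, enqueue []
Visit 2, enqueue [1]
Visit 3, enqueue [5]
Visit 4, enqueue []
Visit 6, enqueue []
Visit 1, enqueue []
Visit 5, enqueue []

BFS order: [7, 0, 2, 3, 4, 6, 1, 5]


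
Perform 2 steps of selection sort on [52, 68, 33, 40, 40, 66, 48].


Initial: [52, 68, 33, 40, 40, 66, 48]
Step 1: min=33 at 2
  Swap: [33, 68, 52, 40, 40, 66, 48]
Step 2: min=40 at 3
  Swap: [33, 40, 52, 68, 40, 66, 48]

After 2 steps: [33, 40, 52, 68, 40, 66, 48]


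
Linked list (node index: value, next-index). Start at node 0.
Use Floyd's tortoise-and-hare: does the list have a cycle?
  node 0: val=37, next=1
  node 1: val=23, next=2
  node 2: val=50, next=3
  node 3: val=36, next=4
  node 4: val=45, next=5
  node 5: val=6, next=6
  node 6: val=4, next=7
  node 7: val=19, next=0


Floyd's tortoise (slow, +1) and hare (fast, +2):
  init: slow=0, fast=0
  step 1: slow=1, fast=2
  step 2: slow=2, fast=4
  step 3: slow=3, fast=6
  step 4: slow=4, fast=0
  step 5: slow=5, fast=2
  step 6: slow=6, fast=4
  step 7: slow=7, fast=6
  step 8: slow=0, fast=0
  slow == fast at node 0: cycle detected

Cycle: yes


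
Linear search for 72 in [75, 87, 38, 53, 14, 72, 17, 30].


i=0: 75!=72
i=1: 87!=72
i=2: 38!=72
i=3: 53!=72
i=4: 14!=72
i=5: 72==72 found!

Found at 5, 6 comps


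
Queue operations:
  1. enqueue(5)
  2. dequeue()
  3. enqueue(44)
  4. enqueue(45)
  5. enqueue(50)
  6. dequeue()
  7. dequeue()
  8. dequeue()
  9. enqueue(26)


enqueue(5) -> [5]
dequeue()->5, []
enqueue(44) -> [44]
enqueue(45) -> [44, 45]
enqueue(50) -> [44, 45, 50]
dequeue()->44, [45, 50]
dequeue()->45, [50]
dequeue()->50, []
enqueue(26) -> [26]

Final queue: [26]


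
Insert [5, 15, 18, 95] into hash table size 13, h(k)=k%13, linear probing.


Insert 5: h=5 -> slot 5
Insert 15: h=2 -> slot 2
Insert 18: h=5, 1 probes -> slot 6
Insert 95: h=4 -> slot 4

Table: [None, None, 15, None, 95, 5, 18, None, None, None, None, None, None]


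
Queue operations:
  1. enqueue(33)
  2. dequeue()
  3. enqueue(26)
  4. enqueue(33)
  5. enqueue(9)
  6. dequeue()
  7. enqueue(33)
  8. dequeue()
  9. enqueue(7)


enqueue(33) -> [33]
dequeue()->33, []
enqueue(26) -> [26]
enqueue(33) -> [26, 33]
enqueue(9) -> [26, 33, 9]
dequeue()->26, [33, 9]
enqueue(33) -> [33, 9, 33]
dequeue()->33, [9, 33]
enqueue(7) -> [9, 33, 7]

Final queue: [9, 33, 7]


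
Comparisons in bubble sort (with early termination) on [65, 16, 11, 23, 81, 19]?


Algorithm: bubble sort (with early termination)
Input: [65, 16, 11, 23, 81, 19]
Sorted: [11, 16, 19, 23, 65, 81]

14


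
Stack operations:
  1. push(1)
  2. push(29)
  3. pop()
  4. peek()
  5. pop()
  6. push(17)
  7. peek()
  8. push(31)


push(1) -> [1]
push(29) -> [1, 29]
pop()->29, [1]
peek()->1
pop()->1, []
push(17) -> [17]
peek()->17
push(31) -> [17, 31]

Final stack: [17, 31]


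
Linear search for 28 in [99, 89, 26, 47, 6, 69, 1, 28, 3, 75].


i=0: 99!=28
i=1: 89!=28
i=2: 26!=28
i=3: 47!=28
i=4: 6!=28
i=5: 69!=28
i=6: 1!=28
i=7: 28==28 found!

Found at 7, 8 comps


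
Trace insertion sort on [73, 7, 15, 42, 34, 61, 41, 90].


Initial: [73, 7, 15, 42, 34, 61, 41, 90]
Insert 7: [7, 73, 15, 42, 34, 61, 41, 90]
Insert 15: [7, 15, 73, 42, 34, 61, 41, 90]
Insert 42: [7, 15, 42, 73, 34, 61, 41, 90]
Insert 34: [7, 15, 34, 42, 73, 61, 41, 90]
Insert 61: [7, 15, 34, 42, 61, 73, 41, 90]
Insert 41: [7, 15, 34, 41, 42, 61, 73, 90]
Insert 90: [7, 15, 34, 41, 42, 61, 73, 90]

Sorted: [7, 15, 34, 41, 42, 61, 73, 90]


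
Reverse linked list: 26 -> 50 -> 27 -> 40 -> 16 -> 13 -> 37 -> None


Step 1: curr=26, set curr.next=prev(None) | reversed so far: 26
Step 2: curr=50, set curr.next=prev(26) | reversed so far: 50 -> 26
Step 3: curr=27, set curr.next=prev(50) | reversed so far: 27 -> 50 -> 26
Step 4: curr=40, set curr.next=prev(27) | reversed so far: 40 -> 27 -> 50 -> 26
Step 5: curr=16, set curr.next=prev(40) | reversed so far: 16 -> 40 -> 27 -> 50 -> 26
Step 6: curr=13, set curr.next=prev(16) | reversed so far: 13 -> 16 -> 40 -> 27 -> 50 -> 26
Step 7: curr=37, set curr.next=prev(13) | reversed so far: 37 -> 13 -> 16 -> 40 -> 27 -> 50 -> 26

37 -> 13 -> 16 -> 40 -> 27 -> 50 -> 26 -> None


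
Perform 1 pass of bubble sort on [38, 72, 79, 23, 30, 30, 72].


Initial: [38, 72, 79, 23, 30, 30, 72]
Pass 1: [38, 72, 23, 30, 30, 72, 79] (4 swaps)

After 1 pass: [38, 72, 23, 30, 30, 72, 79]


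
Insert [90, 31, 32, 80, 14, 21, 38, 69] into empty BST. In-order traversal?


Insert 90: root
Insert 31: L from 90
Insert 32: L from 90 -> R from 31
Insert 80: L from 90 -> R from 31 -> R from 32
Insert 14: L from 90 -> L from 31
Insert 21: L from 90 -> L from 31 -> R from 14
Insert 38: L from 90 -> R from 31 -> R from 32 -> L from 80
Insert 69: L from 90 -> R from 31 -> R from 32 -> L from 80 -> R from 38

In-order: [14, 21, 31, 32, 38, 69, 80, 90]


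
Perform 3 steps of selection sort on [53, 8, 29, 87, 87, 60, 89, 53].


Initial: [53, 8, 29, 87, 87, 60, 89, 53]
Step 1: min=8 at 1
  Swap: [8, 53, 29, 87, 87, 60, 89, 53]
Step 2: min=29 at 2
  Swap: [8, 29, 53, 87, 87, 60, 89, 53]
Step 3: min=53 at 2
  Swap: [8, 29, 53, 87, 87, 60, 89, 53]

After 3 steps: [8, 29, 53, 87, 87, 60, 89, 53]


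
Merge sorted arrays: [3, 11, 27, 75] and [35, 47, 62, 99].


Take 3 from A
Take 11 from A
Take 27 from A
Take 35 from B
Take 47 from B
Take 62 from B
Take 75 from A

Merged: [3, 11, 27, 35, 47, 62, 75, 99]


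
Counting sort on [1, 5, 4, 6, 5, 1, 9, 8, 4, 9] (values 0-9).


Input: [1, 5, 4, 6, 5, 1, 9, 8, 4, 9]
Counts: [0, 2, 0, 0, 2, 2, 1, 0, 1, 2]

Sorted: [1, 1, 4, 4, 5, 5, 6, 8, 9, 9]


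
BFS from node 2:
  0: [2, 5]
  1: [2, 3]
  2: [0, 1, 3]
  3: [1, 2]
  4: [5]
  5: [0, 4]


Visit 2, enqueue [0, 1, 3]
Visit 0, enqueue [5]
Visit 1, enqueue []
Visit 3, enqueue []
Visit 5, enqueue [4]
Visit 4, enqueue []

BFS order: [2, 0, 1, 3, 5, 4]


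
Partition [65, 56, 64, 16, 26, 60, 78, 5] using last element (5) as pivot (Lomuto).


Pivot: 5
Place pivot at 0: [5, 56, 64, 16, 26, 60, 78, 65]

Partitioned: [5, 56, 64, 16, 26, 60, 78, 65]


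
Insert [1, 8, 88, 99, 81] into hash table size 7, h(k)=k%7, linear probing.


Insert 1: h=1 -> slot 1
Insert 8: h=1, 1 probes -> slot 2
Insert 88: h=4 -> slot 4
Insert 99: h=1, 2 probes -> slot 3
Insert 81: h=4, 1 probes -> slot 5

Table: [None, 1, 8, 99, 88, 81, None]


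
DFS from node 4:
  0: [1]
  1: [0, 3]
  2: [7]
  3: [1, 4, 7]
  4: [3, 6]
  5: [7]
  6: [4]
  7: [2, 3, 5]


Visit 4, push [6, 3]
Visit 3, push [7, 1]
Visit 1, push [0]
Visit 0, push []
Visit 7, push [5, 2]
Visit 2, push []
Visit 5, push []
Visit 6, push []

DFS order: [4, 3, 1, 0, 7, 2, 5, 6]


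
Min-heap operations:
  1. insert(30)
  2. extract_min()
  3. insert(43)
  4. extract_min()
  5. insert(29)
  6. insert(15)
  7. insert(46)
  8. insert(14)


insert(30) -> [30]
extract_min()->30, []
insert(43) -> [43]
extract_min()->43, []
insert(29) -> [29]
insert(15) -> [15, 29]
insert(46) -> [15, 29, 46]
insert(14) -> [14, 15, 46, 29]

Final heap: [14, 15, 46, 29]


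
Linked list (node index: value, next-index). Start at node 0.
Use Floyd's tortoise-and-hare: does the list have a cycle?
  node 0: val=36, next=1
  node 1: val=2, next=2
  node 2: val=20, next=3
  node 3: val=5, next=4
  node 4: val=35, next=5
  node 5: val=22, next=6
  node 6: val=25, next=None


Floyd's tortoise (slow, +1) and hare (fast, +2):
  init: slow=0, fast=0
  step 1: slow=1, fast=2
  step 2: slow=2, fast=4
  step 3: slow=3, fast=6
  step 4: fast -> None, no cycle

Cycle: no


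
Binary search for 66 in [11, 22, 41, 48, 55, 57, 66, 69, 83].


Step 1: lo=0, hi=8, mid=4, val=55
Step 2: lo=5, hi=8, mid=6, val=66

Found at index 6


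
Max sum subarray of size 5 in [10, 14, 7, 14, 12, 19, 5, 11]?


[0:5]: 57
[1:6]: 66
[2:7]: 57
[3:8]: 61

Max: 66 at [1:6]


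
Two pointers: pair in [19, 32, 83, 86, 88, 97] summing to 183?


lo=0(19)+hi=5(97)=116
lo=1(32)+hi=5(97)=129
lo=2(83)+hi=5(97)=180
lo=3(86)+hi=5(97)=183

Yes: 86+97=183


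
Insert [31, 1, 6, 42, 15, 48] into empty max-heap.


Insert 31: [31]
Insert 1: [31, 1]
Insert 6: [31, 1, 6]
Insert 42: [42, 31, 6, 1]
Insert 15: [42, 31, 6, 1, 15]
Insert 48: [48, 31, 42, 1, 15, 6]

Final heap: [48, 31, 42, 1, 15, 6]


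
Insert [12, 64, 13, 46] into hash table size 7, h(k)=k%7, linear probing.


Insert 12: h=5 -> slot 5
Insert 64: h=1 -> slot 1
Insert 13: h=6 -> slot 6
Insert 46: h=4 -> slot 4

Table: [None, 64, None, None, 46, 12, 13]


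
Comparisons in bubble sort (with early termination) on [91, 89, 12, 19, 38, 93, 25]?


Algorithm: bubble sort (with early termination)
Input: [91, 89, 12, 19, 38, 93, 25]
Sorted: [12, 19, 25, 38, 89, 91, 93]

20


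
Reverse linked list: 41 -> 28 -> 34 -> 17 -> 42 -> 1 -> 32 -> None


Step 1: curr=41, set curr.next=prev(None) | reversed so far: 41
Step 2: curr=28, set curr.next=prev(41) | reversed so far: 28 -> 41
Step 3: curr=34, set curr.next=prev(28) | reversed so far: 34 -> 28 -> 41
Step 4: curr=17, set curr.next=prev(34) | reversed so far: 17 -> 34 -> 28 -> 41
Step 5: curr=42, set curr.next=prev(17) | reversed so far: 42 -> 17 -> 34 -> 28 -> 41
Step 6: curr=1, set curr.next=prev(42) | reversed so far: 1 -> 42 -> 17 -> 34 -> 28 -> 41
Step 7: curr=32, set curr.next=prev(1) | reversed so far: 32 -> 1 -> 42 -> 17 -> 34 -> 28 -> 41

32 -> 1 -> 42 -> 17 -> 34 -> 28 -> 41 -> None


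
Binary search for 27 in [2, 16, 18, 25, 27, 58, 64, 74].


Step 1: lo=0, hi=7, mid=3, val=25
Step 2: lo=4, hi=7, mid=5, val=58
Step 3: lo=4, hi=4, mid=4, val=27

Found at index 4


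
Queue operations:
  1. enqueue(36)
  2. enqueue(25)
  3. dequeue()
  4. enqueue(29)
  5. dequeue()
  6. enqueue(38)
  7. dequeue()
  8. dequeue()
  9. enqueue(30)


enqueue(36) -> [36]
enqueue(25) -> [36, 25]
dequeue()->36, [25]
enqueue(29) -> [25, 29]
dequeue()->25, [29]
enqueue(38) -> [29, 38]
dequeue()->29, [38]
dequeue()->38, []
enqueue(30) -> [30]

Final queue: [30]


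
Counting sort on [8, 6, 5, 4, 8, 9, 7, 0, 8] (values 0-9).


Input: [8, 6, 5, 4, 8, 9, 7, 0, 8]
Counts: [1, 0, 0, 0, 1, 1, 1, 1, 3, 1]

Sorted: [0, 4, 5, 6, 7, 8, 8, 8, 9]


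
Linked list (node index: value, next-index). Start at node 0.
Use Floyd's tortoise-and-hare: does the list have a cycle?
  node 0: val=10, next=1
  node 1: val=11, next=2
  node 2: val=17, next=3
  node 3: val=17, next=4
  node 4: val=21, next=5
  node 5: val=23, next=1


Floyd's tortoise (slow, +1) and hare (fast, +2):
  init: slow=0, fast=0
  step 1: slow=1, fast=2
  step 2: slow=2, fast=4
  step 3: slow=3, fast=1
  step 4: slow=4, fast=3
  step 5: slow=5, fast=5
  slow == fast at node 5: cycle detected

Cycle: yes


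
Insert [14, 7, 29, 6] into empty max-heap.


Insert 14: [14]
Insert 7: [14, 7]
Insert 29: [29, 7, 14]
Insert 6: [29, 7, 14, 6]

Final heap: [29, 7, 14, 6]


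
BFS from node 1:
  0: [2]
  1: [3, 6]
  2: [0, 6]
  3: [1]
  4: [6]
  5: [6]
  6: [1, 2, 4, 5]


Visit 1, enqueue [3, 6]
Visit 3, enqueue []
Visit 6, enqueue [2, 4, 5]
Visit 2, enqueue [0]
Visit 4, enqueue []
Visit 5, enqueue []
Visit 0, enqueue []

BFS order: [1, 3, 6, 2, 4, 5, 0]


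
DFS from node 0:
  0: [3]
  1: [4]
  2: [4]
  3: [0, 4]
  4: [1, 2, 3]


Visit 0, push [3]
Visit 3, push [4]
Visit 4, push [2, 1]
Visit 1, push []
Visit 2, push []

DFS order: [0, 3, 4, 1, 2]


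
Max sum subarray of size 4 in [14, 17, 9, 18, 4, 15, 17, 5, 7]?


[0:4]: 58
[1:5]: 48
[2:6]: 46
[3:7]: 54
[4:8]: 41
[5:9]: 44

Max: 58 at [0:4]


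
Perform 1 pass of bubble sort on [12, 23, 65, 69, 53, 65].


Initial: [12, 23, 65, 69, 53, 65]
Pass 1: [12, 23, 65, 53, 65, 69] (2 swaps)

After 1 pass: [12, 23, 65, 53, 65, 69]


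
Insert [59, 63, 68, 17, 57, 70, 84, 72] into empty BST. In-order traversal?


Insert 59: root
Insert 63: R from 59
Insert 68: R from 59 -> R from 63
Insert 17: L from 59
Insert 57: L from 59 -> R from 17
Insert 70: R from 59 -> R from 63 -> R from 68
Insert 84: R from 59 -> R from 63 -> R from 68 -> R from 70
Insert 72: R from 59 -> R from 63 -> R from 68 -> R from 70 -> L from 84

In-order: [17, 57, 59, 63, 68, 70, 72, 84]


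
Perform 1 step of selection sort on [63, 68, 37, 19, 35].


Initial: [63, 68, 37, 19, 35]
Step 1: min=19 at 3
  Swap: [19, 68, 37, 63, 35]

After 1 step: [19, 68, 37, 63, 35]


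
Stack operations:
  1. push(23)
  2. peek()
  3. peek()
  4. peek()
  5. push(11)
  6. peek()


push(23) -> [23]
peek()->23
peek()->23
peek()->23
push(11) -> [23, 11]
peek()->11

Final stack: [23, 11]


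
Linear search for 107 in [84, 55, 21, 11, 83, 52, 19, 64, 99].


i=0: 84!=107
i=1: 55!=107
i=2: 21!=107
i=3: 11!=107
i=4: 83!=107
i=5: 52!=107
i=6: 19!=107
i=7: 64!=107
i=8: 99!=107

Not found, 9 comps


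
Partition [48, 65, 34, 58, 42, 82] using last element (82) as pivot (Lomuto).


Pivot: 82
  48 <= 82: advance i (no swap)
  65 <= 82: advance i (no swap)
  34 <= 82: advance i (no swap)
  58 <= 82: advance i (no swap)
  42 <= 82: advance i (no swap)
Place pivot at 5: [48, 65, 34, 58, 42, 82]

Partitioned: [48, 65, 34, 58, 42, 82]


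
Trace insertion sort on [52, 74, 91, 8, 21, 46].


Initial: [52, 74, 91, 8, 21, 46]
Insert 74: [52, 74, 91, 8, 21, 46]
Insert 91: [52, 74, 91, 8, 21, 46]
Insert 8: [8, 52, 74, 91, 21, 46]
Insert 21: [8, 21, 52, 74, 91, 46]
Insert 46: [8, 21, 46, 52, 74, 91]

Sorted: [8, 21, 46, 52, 74, 91]


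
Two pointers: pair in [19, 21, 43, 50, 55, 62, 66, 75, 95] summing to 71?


lo=0(19)+hi=8(95)=114
lo=0(19)+hi=7(75)=94
lo=0(19)+hi=6(66)=85
lo=0(19)+hi=5(62)=81
lo=0(19)+hi=4(55)=74
lo=0(19)+hi=3(50)=69
lo=1(21)+hi=3(50)=71

Yes: 21+50=71


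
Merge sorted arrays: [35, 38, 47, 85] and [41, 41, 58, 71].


Take 35 from A
Take 38 from A
Take 41 from B
Take 41 from B
Take 47 from A
Take 58 from B
Take 71 from B

Merged: [35, 38, 41, 41, 47, 58, 71, 85]


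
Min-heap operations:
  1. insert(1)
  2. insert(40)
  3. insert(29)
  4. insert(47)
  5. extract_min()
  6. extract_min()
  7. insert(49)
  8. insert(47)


insert(1) -> [1]
insert(40) -> [1, 40]
insert(29) -> [1, 40, 29]
insert(47) -> [1, 40, 29, 47]
extract_min()->1, [29, 40, 47]
extract_min()->29, [40, 47]
insert(49) -> [40, 47, 49]
insert(47) -> [40, 47, 49, 47]

Final heap: [40, 47, 49, 47]


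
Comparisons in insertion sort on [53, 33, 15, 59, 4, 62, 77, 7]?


Algorithm: insertion sort
Input: [53, 33, 15, 59, 4, 62, 77, 7]
Sorted: [4, 7, 15, 33, 53, 59, 62, 77]

17


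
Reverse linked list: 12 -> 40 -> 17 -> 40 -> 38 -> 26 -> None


Step 1: curr=12, set curr.next=prev(None) | reversed so far: 12
Step 2: curr=40, set curr.next=prev(12) | reversed so far: 40 -> 12
Step 3: curr=17, set curr.next=prev(40) | reversed so far: 17 -> 40 -> 12
Step 4: curr=40, set curr.next=prev(17) | reversed so far: 40 -> 17 -> 40 -> 12
Step 5: curr=38, set curr.next=prev(40) | reversed so far: 38 -> 40 -> 17 -> 40 -> 12
Step 6: curr=26, set curr.next=prev(38) | reversed so far: 26 -> 38 -> 40 -> 17 -> 40 -> 12

26 -> 38 -> 40 -> 17 -> 40 -> 12 -> None


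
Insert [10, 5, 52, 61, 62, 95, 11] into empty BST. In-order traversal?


Insert 10: root
Insert 5: L from 10
Insert 52: R from 10
Insert 61: R from 10 -> R from 52
Insert 62: R from 10 -> R from 52 -> R from 61
Insert 95: R from 10 -> R from 52 -> R from 61 -> R from 62
Insert 11: R from 10 -> L from 52

In-order: [5, 10, 11, 52, 61, 62, 95]


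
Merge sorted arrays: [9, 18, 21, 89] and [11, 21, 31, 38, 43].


Take 9 from A
Take 11 from B
Take 18 from A
Take 21 from A
Take 21 from B
Take 31 from B
Take 38 from B
Take 43 from B

Merged: [9, 11, 18, 21, 21, 31, 38, 43, 89]


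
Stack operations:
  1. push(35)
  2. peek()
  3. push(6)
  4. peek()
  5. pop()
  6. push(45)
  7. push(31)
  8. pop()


push(35) -> [35]
peek()->35
push(6) -> [35, 6]
peek()->6
pop()->6, [35]
push(45) -> [35, 45]
push(31) -> [35, 45, 31]
pop()->31, [35, 45]

Final stack: [35, 45]


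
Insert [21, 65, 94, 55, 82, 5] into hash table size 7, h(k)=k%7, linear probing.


Insert 21: h=0 -> slot 0
Insert 65: h=2 -> slot 2
Insert 94: h=3 -> slot 3
Insert 55: h=6 -> slot 6
Insert 82: h=5 -> slot 5
Insert 5: h=5, 3 probes -> slot 1

Table: [21, 5, 65, 94, None, 82, 55]


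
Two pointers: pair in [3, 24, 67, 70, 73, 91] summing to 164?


lo=0(3)+hi=5(91)=94
lo=1(24)+hi=5(91)=115
lo=2(67)+hi=5(91)=158
lo=3(70)+hi=5(91)=161
lo=4(73)+hi=5(91)=164

Yes: 73+91=164


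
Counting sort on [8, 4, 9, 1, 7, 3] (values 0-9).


Input: [8, 4, 9, 1, 7, 3]
Counts: [0, 1, 0, 1, 1, 0, 0, 1, 1, 1]

Sorted: [1, 3, 4, 7, 8, 9]


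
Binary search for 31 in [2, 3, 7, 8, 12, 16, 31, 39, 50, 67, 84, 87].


Step 1: lo=0, hi=11, mid=5, val=16
Step 2: lo=6, hi=11, mid=8, val=50
Step 3: lo=6, hi=7, mid=6, val=31

Found at index 6


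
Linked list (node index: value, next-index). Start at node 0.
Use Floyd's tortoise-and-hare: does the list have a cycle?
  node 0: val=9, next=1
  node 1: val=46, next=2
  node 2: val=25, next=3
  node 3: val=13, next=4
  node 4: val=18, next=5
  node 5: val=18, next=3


Floyd's tortoise (slow, +1) and hare (fast, +2):
  init: slow=0, fast=0
  step 1: slow=1, fast=2
  step 2: slow=2, fast=4
  step 3: slow=3, fast=3
  slow == fast at node 3: cycle detected

Cycle: yes
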